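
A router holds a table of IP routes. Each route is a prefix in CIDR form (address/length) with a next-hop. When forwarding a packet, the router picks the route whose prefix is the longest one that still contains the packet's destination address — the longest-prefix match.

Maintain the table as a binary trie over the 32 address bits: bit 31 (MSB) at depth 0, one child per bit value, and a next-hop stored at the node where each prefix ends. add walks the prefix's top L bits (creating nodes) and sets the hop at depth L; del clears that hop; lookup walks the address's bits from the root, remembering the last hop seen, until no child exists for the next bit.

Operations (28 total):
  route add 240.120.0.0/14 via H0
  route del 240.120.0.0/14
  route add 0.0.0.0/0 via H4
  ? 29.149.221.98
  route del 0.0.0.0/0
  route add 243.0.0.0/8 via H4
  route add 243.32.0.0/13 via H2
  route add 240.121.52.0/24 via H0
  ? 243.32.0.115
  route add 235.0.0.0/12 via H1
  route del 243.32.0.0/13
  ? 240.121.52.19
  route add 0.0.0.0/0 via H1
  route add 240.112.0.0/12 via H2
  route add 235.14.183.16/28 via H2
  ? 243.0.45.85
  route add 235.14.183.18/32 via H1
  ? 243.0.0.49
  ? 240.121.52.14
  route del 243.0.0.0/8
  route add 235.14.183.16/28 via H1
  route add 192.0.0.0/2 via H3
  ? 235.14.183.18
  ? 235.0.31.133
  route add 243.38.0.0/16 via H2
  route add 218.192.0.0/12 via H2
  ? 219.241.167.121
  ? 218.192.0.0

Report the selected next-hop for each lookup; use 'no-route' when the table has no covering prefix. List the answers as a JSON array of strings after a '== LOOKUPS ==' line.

Trace:
  add 240.120.0.0/14 -> H0 at depth 14
  del 240.120.0.0/14 (clear depth 14)
  add 0.0.0.0/0 -> H4 at depth 0
  ? 29.149.221.98  path d0:H4  best=H4
  del 0.0.0.0/0 (clear depth 0)
  add 243.0.0.0/8 -> H4 at depth 8
  add 243.32.0.0/13 -> H2 at depth 13
  add 240.121.52.0/24 -> H0 at depth 24
  ? 243.32.0.115  path d0:-→d1:-→d2:-→d3:-→d4:-→d5:-→d6:-→d7:-→d8:H4→d9:-→d10:-→d11:-→d12:-→d13:H2  best=H2
  add 235.0.0.0/12 -> H1 at depth 12
  del 243.32.0.0/13 (clear depth 13)
  ? 240.121.52.19  path d0:-→d1:-→d2:-→d3:-→d4:-→d5:-→d6:-→d7:-→d8:-→d9:-→d10:-→d11:-→d12:-→d13:-→d14:-→d15:-→d16:-→d17:-→d18:-→d19:-→d20:-→d21:-→d22:-→d23:-→d24:H0  best=H0
  add 0.0.0.0/0 -> H1 at depth 0
  add 240.112.0.0/12 -> H2 at depth 12
  add 235.14.183.16/28 -> H2 at depth 28
  ? 243.0.45.85  path d0:H1→d1:-→d2:-→d3:-→d4:-→d5:-→d6:-→d7:-→d8:H4→d9:-→d10:-  best=H4
  add 235.14.183.18/32 -> H1 at depth 32
  ? 243.0.0.49  path d0:H1→d1:-→d2:-→d3:-→d4:-→d5:-→d6:-→d7:-→d8:H4→d9:-→d10:-  best=H4
  ? 240.121.52.14  path d0:H1→d1:-→d2:-→d3:-→d4:-→d5:-→d6:-→d7:-→d8:-→d9:-→d10:-→d11:-→d12:H2→d13:-→d14:-→d15:-→d16:-→d17:-→d18:-→d19:-→d20:-→d21:-→d22:-→d23:-→d24:H0  best=H0
  del 243.0.0.0/8 (clear depth 8)
  add 235.14.183.16/28 -> H1 at depth 28
  add 192.0.0.0/2 -> H3 at depth 2
  ? 235.14.183.18  path d0:H1→d1:-→d2:H3→d3:-→d4:-→d5:-→d6:-→d7:-→d8:-→d9:-→d10:-→d11:-→d12:H1→d13:-→d14:-→d15:-→d16:-→d17:-→d18:-→d19:-→d20:-→d21:-→d22:-→d23:-→d24:-→d25:-→d26:-→d27:-→d28:H1→d29:-→d30:-→d31:-→d32:H1  best=H1
  ? 235.0.31.133  path d0:H1→d1:-→d2:H3→d3:-→d4:-→d5:-→d6:-→d7:-→d8:-→d9:-→d10:-→d11:-→d12:H1  best=H1
  add 243.38.0.0/16 -> H2 at depth 16
  add 218.192.0.0/12 -> H2 at depth 12
  ? 219.241.167.121  path d0:H1→d1:-→d2:H3→d3:-→d4:-→d5:-→d6:-→d7:-  best=H3
  ? 218.192.0.0  path d0:H1→d1:-→d2:H3→d3:-→d4:-→d5:-→d6:-→d7:-→d8:-→d9:-→d10:-→d11:-→d12:H2  best=H2

== LOOKUPS ==
["H4","H2","H0","H4","H4","H0","H1","H1","H3","H2"]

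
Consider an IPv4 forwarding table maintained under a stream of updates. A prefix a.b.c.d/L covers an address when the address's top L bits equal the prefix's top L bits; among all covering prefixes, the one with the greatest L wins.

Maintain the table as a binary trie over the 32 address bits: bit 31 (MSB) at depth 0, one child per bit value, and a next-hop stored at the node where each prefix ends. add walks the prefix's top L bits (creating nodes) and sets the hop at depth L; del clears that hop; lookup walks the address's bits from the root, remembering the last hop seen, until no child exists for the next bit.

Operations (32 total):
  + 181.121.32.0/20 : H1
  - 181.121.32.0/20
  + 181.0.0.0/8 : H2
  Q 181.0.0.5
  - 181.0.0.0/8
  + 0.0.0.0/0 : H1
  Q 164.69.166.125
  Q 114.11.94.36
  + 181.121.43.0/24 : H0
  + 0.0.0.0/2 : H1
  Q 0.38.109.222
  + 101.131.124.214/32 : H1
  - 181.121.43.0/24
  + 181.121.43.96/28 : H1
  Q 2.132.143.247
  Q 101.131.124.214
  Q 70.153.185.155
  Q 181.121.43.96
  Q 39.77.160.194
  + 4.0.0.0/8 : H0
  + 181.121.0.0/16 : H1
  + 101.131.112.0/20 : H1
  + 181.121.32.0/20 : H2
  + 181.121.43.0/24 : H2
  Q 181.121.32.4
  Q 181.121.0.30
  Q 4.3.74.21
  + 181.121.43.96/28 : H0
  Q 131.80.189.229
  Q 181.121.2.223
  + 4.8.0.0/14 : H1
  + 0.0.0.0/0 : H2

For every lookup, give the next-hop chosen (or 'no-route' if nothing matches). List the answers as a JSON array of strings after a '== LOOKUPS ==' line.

Process each operation:
  add 181.121.32.0/20 -> H1 at depth 20
  del 181.121.32.0/20 (clear depth 20)
  add 181.0.0.0/8 -> H2 at depth 8
  ? 181.0.0.5  path d0:-→d1:-→d2:-→d3:-→d4:-→d5:-→d6:-→d7:-→d8:H2→d9:-  best=H2
  del 181.0.0.0/8 (clear depth 8)
  add 0.0.0.0/0 -> H1 at depth 0
  ? 164.69.166.125  path d0:H1→d1:-→d2:-→d3:-  best=H1
  ? 114.11.94.36  path d0:H1  best=H1
  add 181.121.43.0/24 -> H0 at depth 24
  add 0.0.0.0/2 -> H1 at depth 2
  ? 0.38.109.222  path d0:H1→d1:-→d2:H1  best=H1
  add 101.131.124.214/32 -> H1 at depth 32
  del 181.121.43.0/24 (clear depth 24)
  add 181.121.43.96/28 -> H1 at depth 28
  ? 2.132.143.247  path d0:H1→d1:-→d2:H1  best=H1
  ? 101.131.124.214  path d0:H1→d1:-→d2:-→d3:-→d4:-→d5:-→d6:-→d7:-→d8:-→d9:-→d10:-→d11:-→d12:-→d13:-→d14:-→d15:-→d16:-→d17:-→d18:-→d19:-→d20:-→d21:-→d22:-→d23:-→d24:-→d25:-→d26:-→d27:-→d28:-→d29:-→d30:-→d31:-→d32:H1  best=H1
  ? 70.153.185.155  path d0:H1→d1:-→d2:-  best=H1
  ? 181.121.43.96  path d0:H1→d1:-→d2:-→d3:-→d4:-→d5:-→d6:-→d7:-→d8:-→d9:-→d10:-→d11:-→d12:-→d13:-→d14:-→d15:-→d16:-→d17:-→d18:-→d19:-→d20:-→d21:-→d22:-→d23:-→d24:-→d25:-→d26:-→d27:-→d28:H1  best=H1
  ? 39.77.160.194  path d0:H1→d1:-→d2:H1  best=H1
  add 4.0.0.0/8 -> H0 at depth 8
  add 181.121.0.0/16 -> H1 at depth 16
  add 101.131.112.0/20 -> H1 at depth 20
  add 181.121.32.0/20 -> H2 at depth 20
  add 181.121.43.0/24 -> H2 at depth 24
  ? 181.121.32.4  path d0:H1→d1:-→d2:-→d3:-→d4:-→d5:-→d6:-→d7:-→d8:-→d9:-→d10:-→d11:-→d12:-→d13:-→d14:-→d15:-→d16:H1→d17:-→d18:-→d19:-→d20:H2  best=H2
  ? 181.121.0.30  path d0:H1→d1:-→d2:-→d3:-→d4:-→d5:-→d6:-→d7:-→d8:-→d9:-→d10:-→d11:-→d12:-→d13:-→d14:-→d15:-→d16:H1→d17:-→d18:-  best=H1
  ? 4.3.74.21  path d0:H1→d1:-→d2:H1→d3:-→d4:-→d5:-→d6:-→d7:-→d8:H0  best=H0
  add 181.121.43.96/28 -> H0 at depth 28
  ? 131.80.189.229  path d0:H1→d1:-→d2:-  best=H1
  ? 181.121.2.223  path d0:H1→d1:-→d2:-→d3:-→d4:-→d5:-→d6:-→d7:-→d8:-→d9:-→d10:-→d11:-→d12:-→d13:-→d14:-→d15:-→d16:H1→d17:-→d18:-  best=H1
  add 4.8.0.0/14 -> H1 at depth 14
  add 0.0.0.0/0 -> H2 at depth 0

== LOOKUPS ==
["H2","H1","H1","H1","H1","H1","H1","H1","H1","H2","H1","H0","H1","H1"]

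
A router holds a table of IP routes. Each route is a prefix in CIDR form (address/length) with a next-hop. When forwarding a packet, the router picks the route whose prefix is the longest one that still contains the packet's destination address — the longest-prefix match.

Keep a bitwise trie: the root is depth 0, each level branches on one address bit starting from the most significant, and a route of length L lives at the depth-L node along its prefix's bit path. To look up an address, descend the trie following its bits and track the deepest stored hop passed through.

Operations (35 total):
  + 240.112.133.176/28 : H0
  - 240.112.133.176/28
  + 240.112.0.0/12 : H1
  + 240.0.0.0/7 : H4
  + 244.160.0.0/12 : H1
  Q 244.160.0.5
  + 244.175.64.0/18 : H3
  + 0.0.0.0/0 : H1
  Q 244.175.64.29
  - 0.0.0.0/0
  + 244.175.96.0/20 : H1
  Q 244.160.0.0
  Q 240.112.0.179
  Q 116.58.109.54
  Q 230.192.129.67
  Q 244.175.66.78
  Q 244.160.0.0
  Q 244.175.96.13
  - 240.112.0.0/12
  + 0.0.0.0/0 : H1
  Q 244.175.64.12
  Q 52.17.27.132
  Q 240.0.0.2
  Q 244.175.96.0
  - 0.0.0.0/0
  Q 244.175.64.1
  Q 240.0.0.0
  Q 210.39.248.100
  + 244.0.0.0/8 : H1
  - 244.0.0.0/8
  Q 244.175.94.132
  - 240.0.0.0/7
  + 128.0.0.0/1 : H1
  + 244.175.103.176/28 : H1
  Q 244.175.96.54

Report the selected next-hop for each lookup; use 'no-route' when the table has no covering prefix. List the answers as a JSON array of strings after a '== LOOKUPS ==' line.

Trace:
  + 240.112.133.176/28 (H0) depth=28
  - 240.112.133.176/28 clear@28
  + 240.112.0.0/12 (H1) depth=12
  + 240.0.0.0/7 (H4) depth=7
  + 244.160.0.0/12 (H1) depth=12
  lookup 244.160.0.5: bits 111101001010 walk d0:-→d1:-→d2:-→d3:-→d4:-→d5:-→d6:-→d7:-→d8:-→d9:-→d10:-→d11:-→d12:H1 -> H1
  + 244.175.64.0/18 (H3) depth=18
  + 0.0.0.0/0 (H1) depth=0
  lookup 244.175.64.29: bits 111101001010111101 walk d0:H1→d1:-→d2:-→d3:-→d4:-→d5:-→d6:-→d7:-→d8:-→d9:-→d10:-→d11:-→d12:H1→d13:-→d14:-→d15:-→d16:-→d17:-→d18:H3 -> H3
  - 0.0.0.0/0 clear@0
  + 244.175.96.0/20 (H1) depth=20
  lookup 244.160.0.0: bits 111101001010 walk d0:-→d1:-→d2:-→d3:-→d4:-→d5:-→d6:-→d7:-→d8:-→d9:-→d10:-→d11:-→d12:H1 -> H1
  lookup 240.112.0.179: bits 1111000001110000 walk d0:-→d1:-→d2:-→d3:-→d4:-→d5:-→d6:-→d7:H4→d8:-→d9:-→d10:-→d11:-→d12:H1→d13:-→d14:-→d15:-→d16:- -> H1
  lookup 116.58.109.54: bits ε walk d0:- -> no-route
  lookup 230.192.129.67: bits 111 walk d0:-→d1:-→d2:-→d3:- -> no-route
  lookup 244.175.66.78: bits 111101001010111101 walk d0:-→d1:-→d2:-→d3:-→d4:-→d5:-→d6:-→d7:-→d8:-→d9:-→d10:-→d11:-→d12:H1→d13:-→d14:-→d15:-→d16:-→d17:-→d18:H3 -> H3
  lookup 244.160.0.0: bits 111101001010 walk d0:-→d1:-→d2:-→d3:-→d4:-→d5:-→d6:-→d7:-→d8:-→d9:-→d10:-→d11:-→d12:H1 -> H1
  lookup 244.175.96.13: bits 11110100101011110110 walk d0:-→d1:-→d2:-→d3:-→d4:-→d5:-→d6:-→d7:-→d8:-→d9:-→d10:-→d11:-→d12:H1→d13:-→d14:-→d15:-→d16:-→d17:-→d18:H3→d19:-→d20:H1 -> H1
  - 240.112.0.0/12 clear@12
  + 0.0.0.0/0 (H1) depth=0
  lookup 244.175.64.12: bits 111101001010111101 walk d0:H1→d1:-→d2:-→d3:-→d4:-→d5:-→d6:-→d7:-→d8:-→d9:-→d10:-→d11:-→d12:H1→d13:-→d14:-→d15:-→d16:-→d17:-→d18:H3 -> H3
  lookup 52.17.27.132: bits ε walk d0:H1 -> H1
  lookup 240.0.0.2: bits 111100000 walk d0:H1→d1:-→d2:-→d3:-→d4:-→d5:-→d6:-→d7:H4→d8:-→d9:- -> H4
  lookup 244.175.96.0: bits 11110100101011110110 walk d0:H1→d1:-→d2:-→d3:-→d4:-→d5:-→d6:-→d7:-→d8:-→d9:-→d10:-→d11:-→d12:H1→d13:-→d14:-→d15:-→d16:-→d17:-→d18:H3→d19:-→d20:H1 -> H1
  - 0.0.0.0/0 clear@0
  lookup 244.175.64.1: bits 111101001010111101 walk d0:-→d1:-→d2:-→d3:-→d4:-→d5:-→d6:-→d7:-→d8:-→d9:-→d10:-→d11:-→d12:H1→d13:-→d14:-→d15:-→d16:-→d17:-→d18:H3 -> H3
  lookup 240.0.0.0: bits 111100000 walk d0:-→d1:-→d2:-→d3:-→d4:-→d5:-→d6:-→d7:H4→d8:-→d9:- -> H4
  lookup 210.39.248.100: bits 11 walk d0:-→d1:-→d2:- -> no-route
  + 244.0.0.0/8 (H1) depth=8
  - 244.0.0.0/8 clear@8
  lookup 244.175.94.132: bits 111101001010111101 walk d0:-→d1:-→d2:-→d3:-→d4:-→d5:-→d6:-→d7:-→d8:-→d9:-→d10:-→d11:-→d12:H1→d13:-→d14:-→d15:-→d16:-→d17:-→d18:H3 -> H3
  - 240.0.0.0/7 clear@7
  + 128.0.0.0/1 (H1) depth=1
  + 244.175.103.176/28 (H1) depth=28
  lookup 244.175.96.54: bits 111101001010111101100 walk d0:-→d1:H1→d2:-→d3:-→d4:-→d5:-→d6:-→d7:-→d8:-→d9:-→d10:-→d11:-→d12:H1→d13:-→d14:-→d15:-→d16:-→d17:-→d18:H3→d19:-→d20:H1→d21:- -> H1

== LOOKUPS ==
["H1","H3","H1","H1","no-route","no-route","H3","H1","H1","H3","H1","H4","H1","H3","H4","no-route","H3","H1"]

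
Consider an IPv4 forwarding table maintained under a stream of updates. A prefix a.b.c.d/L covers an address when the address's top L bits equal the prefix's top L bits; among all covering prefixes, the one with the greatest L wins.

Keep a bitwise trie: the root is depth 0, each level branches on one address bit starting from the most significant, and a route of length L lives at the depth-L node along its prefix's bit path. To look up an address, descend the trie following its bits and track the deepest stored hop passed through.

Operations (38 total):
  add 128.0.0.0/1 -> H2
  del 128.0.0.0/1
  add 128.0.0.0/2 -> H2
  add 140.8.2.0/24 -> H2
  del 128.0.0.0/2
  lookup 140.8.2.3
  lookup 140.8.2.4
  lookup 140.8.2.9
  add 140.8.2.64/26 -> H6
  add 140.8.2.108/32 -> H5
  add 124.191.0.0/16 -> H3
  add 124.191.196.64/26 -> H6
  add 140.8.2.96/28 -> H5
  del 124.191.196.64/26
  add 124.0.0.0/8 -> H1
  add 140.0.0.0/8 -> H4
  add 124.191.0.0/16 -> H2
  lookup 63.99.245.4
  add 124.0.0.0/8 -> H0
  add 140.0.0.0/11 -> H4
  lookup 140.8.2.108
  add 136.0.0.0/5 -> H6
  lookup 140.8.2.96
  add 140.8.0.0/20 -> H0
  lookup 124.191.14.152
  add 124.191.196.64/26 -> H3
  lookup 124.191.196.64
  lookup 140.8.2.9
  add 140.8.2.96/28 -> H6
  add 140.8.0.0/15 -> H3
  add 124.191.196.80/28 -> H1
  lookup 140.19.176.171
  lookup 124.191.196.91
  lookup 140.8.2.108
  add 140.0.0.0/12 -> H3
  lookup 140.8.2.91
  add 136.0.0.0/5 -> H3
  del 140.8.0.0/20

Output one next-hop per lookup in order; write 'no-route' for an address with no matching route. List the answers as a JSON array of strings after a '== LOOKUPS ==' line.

Trace:
  + 128.0.0.0/1 (H2) depth=1
  del 128.0.0.0/1 (clear depth 1)
  + 128.0.0.0/2 (H2) depth=2
  + 140.8.2.0/24 (H2) depth=24
  del 128.0.0.0/2 (clear depth 2)
  lookup 140.8.2.3: bits 100011000000100000000010 walk d0:-→d1:-→d2:-→d3:-→d4:-→d5:-→d6:-→d7:-→d8:-→d9:-→d10:-→d11:-→d12:-→d13:-→d14:-→d15:-→d16:-→d17:-→d18:-→d19:-→d20:-→d21:-→d22:-→d23:-→d24:H2 -> H2
  lookup 140.8.2.4: bits 100011000000100000000010 walk d0:-→d1:-→d2:-→d3:-→d4:-→d5:-→d6:-→d7:-→d8:-→d9:-→d10:-→d11:-→d12:-→d13:-→d14:-→d15:-→d16:-→d17:-→d18:-→d19:-→d20:-→d21:-→d22:-→d23:-→d24:H2 -> H2
  lookup 140.8.2.9: bits 100011000000100000000010 walk d0:-→d1:-→d2:-→d3:-→d4:-→d5:-→d6:-→d7:-→d8:-→d9:-→d10:-→d11:-→d12:-→d13:-→d14:-→d15:-→d16:-→d17:-→d18:-→d19:-→d20:-→d21:-→d22:-→d23:-→d24:H2 -> H2
  + 140.8.2.64/26 (H6) depth=26
  + 140.8.2.108/32 (H5) depth=32
  + 124.191.0.0/16 (H3) depth=16
  + 124.191.196.64/26 (H6) depth=26
  + 140.8.2.96/28 (H5) depth=28
  del 124.191.196.64/26 (clear depth 26)
  + 124.0.0.0/8 (H1) depth=8
  + 140.0.0.0/8 (H4) depth=8
  + 124.191.0.0/16 (H2) depth=16
  lookup 63.99.245.4: bits 0 walk d0:-→d1:- -> no-route
  + 124.0.0.0/8 (H0) depth=8
  + 140.0.0.0/11 (H4) depth=11
  lookup 140.8.2.108: bits 10001100000010000000001001101100 walk d0:-→d1:-→d2:-→d3:-→d4:-→d5:-→d6:-→d7:-→d8:H4→d9:-→d10:-→d11:H4→d12:-→d13:-→d14:-→d15:-→d16:-→d17:-→d18:-→d19:-→d20:-→d21:-→d22:-→d23:-→d24:H2→d25:-→d26:H6→d27:-→d28:H5→d29:-→d30:-→d31:-→d32:H5 -> H5
  + 136.0.0.0/5 (H6) depth=5
  lookup 140.8.2.96: bits 1000110000001000000000100110 walk d0:-→d1:-→d2:-→d3:-→d4:-→d5:H6→d6:-→d7:-→d8:H4→d9:-→d10:-→d11:H4→d12:-→d13:-→d14:-→d15:-→d16:-→d17:-→d18:-→d19:-→d20:-→d21:-→d22:-→d23:-→d24:H2→d25:-→d26:H6→d27:-→d28:H5 -> H5
  + 140.8.0.0/20 (H0) depth=20
  lookup 124.191.14.152: bits 0111110010111111 walk d0:-→d1:-→d2:-→d3:-→d4:-→d5:-→d6:-→d7:-→d8:H0→d9:-→d10:-→d11:-→d12:-→d13:-→d14:-→d15:-→d16:H2 -> H2
  + 124.191.196.64/26 (H3) depth=26
  lookup 124.191.196.64: bits 01111100101111111100010001 walk d0:-→d1:-→d2:-→d3:-→d4:-→d5:-→d6:-→d7:-→d8:H0→d9:-→d10:-→d11:-→d12:-→d13:-→d14:-→d15:-→d16:H2→d17:-→d18:-→d19:-→d20:-→d21:-→d22:-→d23:-→d24:-→d25:-→d26:H3 -> H3
  lookup 140.8.2.9: bits 1000110000001000000000100 walk d0:-→d1:-→d2:-→d3:-→d4:-→d5:H6→d6:-→d7:-→d8:H4→d9:-→d10:-→d11:H4→d12:-→d13:-→d14:-→d15:-→d16:-→d17:-→d18:-→d19:-→d20:H0→d21:-→d22:-→d23:-→d24:H2→d25:- -> H2
  + 140.8.2.96/28 (H6) depth=28
  + 140.8.0.0/15 (H3) depth=15
  + 124.191.196.80/28 (H1) depth=28
  lookup 140.19.176.171: bits 10001100000 walk d0:-→d1:-→d2:-→d3:-→d4:-→d5:H6→d6:-→d7:-→d8:H4→d9:-→d10:-→d11:H4 -> H4
  lookup 124.191.196.91: bits 0111110010111111110001000101 walk d0:-→d1:-→d2:-→d3:-→d4:-→d5:-→d6:-→d7:-→d8:H0→d9:-→d10:-→d11:-→d12:-→d13:-→d14:-→d15:-→d16:H2→d17:-→d18:-→d19:-→d20:-→d21:-→d22:-→d23:-→d24:-→d25:-→d26:H3→d27:-→d28:H1 -> H1
  lookup 140.8.2.108: bits 10001100000010000000001001101100 walk d0:-→d1:-→d2:-→d3:-→d4:-→d5:H6→d6:-→d7:-→d8:H4→d9:-→d10:-→d11:H4→d12:-→d13:-→d14:-→d15:H3→d16:-→d17:-→d18:-→d19:-→d20:H0→d21:-→d22:-→d23:-→d24:H2→d25:-→d26:H6→d27:-→d28:H6→d29:-→d30:-→d31:-→d32:H5 -> H5
  + 140.0.0.0/12 (H3) depth=12
  lookup 140.8.2.91: bits 10001100000010000000001001 walk d0:-→d1:-→d2:-→d3:-→d4:-→d5:H6→d6:-→d7:-→d8:H4→d9:-→d10:-→d11:H4→d12:H3→d13:-→d14:-→d15:H3→d16:-→d17:-→d18:-→d19:-→d20:H0→d21:-→d22:-→d23:-→d24:H2→d25:-→d26:H6 -> H6
  + 136.0.0.0/5 (H3) depth=5
  del 140.8.0.0/20 (clear depth 20)

== LOOKUPS ==
["H2","H2","H2","no-route","H5","H5","H2","H3","H2","H4","H1","H5","H6"]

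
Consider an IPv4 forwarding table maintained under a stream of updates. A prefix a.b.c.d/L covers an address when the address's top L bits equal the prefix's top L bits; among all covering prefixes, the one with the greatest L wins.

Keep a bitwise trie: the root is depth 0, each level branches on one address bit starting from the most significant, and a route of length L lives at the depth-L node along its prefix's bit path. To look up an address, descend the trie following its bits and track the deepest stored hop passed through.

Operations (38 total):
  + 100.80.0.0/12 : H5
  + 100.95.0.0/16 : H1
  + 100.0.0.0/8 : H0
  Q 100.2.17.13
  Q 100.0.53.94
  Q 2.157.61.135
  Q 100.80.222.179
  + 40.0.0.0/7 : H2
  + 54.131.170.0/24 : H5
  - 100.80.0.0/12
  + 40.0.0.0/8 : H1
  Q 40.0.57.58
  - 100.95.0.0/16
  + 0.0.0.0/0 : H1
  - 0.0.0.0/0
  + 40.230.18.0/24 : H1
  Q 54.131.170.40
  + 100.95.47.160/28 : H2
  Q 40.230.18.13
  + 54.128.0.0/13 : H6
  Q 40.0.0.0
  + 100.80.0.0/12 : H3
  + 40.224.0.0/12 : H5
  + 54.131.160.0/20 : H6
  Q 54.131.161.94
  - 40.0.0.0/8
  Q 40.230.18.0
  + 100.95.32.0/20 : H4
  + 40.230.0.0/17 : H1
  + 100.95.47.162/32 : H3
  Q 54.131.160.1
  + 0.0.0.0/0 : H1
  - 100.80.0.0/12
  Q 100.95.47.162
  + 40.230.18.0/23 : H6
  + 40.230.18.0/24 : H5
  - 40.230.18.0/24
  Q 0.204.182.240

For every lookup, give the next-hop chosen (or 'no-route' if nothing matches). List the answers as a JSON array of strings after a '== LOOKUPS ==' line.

Process each operation:
  add 100.80.0.0/12 -> H5 at depth 12
  add 100.95.0.0/16 -> H1 at depth 16
  add 100.0.0.0/8 -> H0 at depth 8
  lookup 100.2.17.13: bits 011001000 walk d0:-→d1:-→d2:-→d3:-→d4:-→d5:-→d6:-→d7:-→d8:H0→d9:- -> H0
  lookup 100.0.53.94: bits 011001000 walk d0:-→d1:-→d2:-→d3:-→d4:-→d5:-→d6:-→d7:-→d8:H0→d9:- -> H0
  lookup 2.157.61.135: bits 0 walk d0:-→d1:- -> no-route
  lookup 100.80.222.179: bits 011001000101 walk d0:-→d1:-→d2:-→d3:-→d4:-→d5:-→d6:-→d7:-→d8:H0→d9:-→d10:-→d11:-→d12:H5 -> H5
  add 40.0.0.0/7 -> H2 at depth 7
  add 54.131.170.0/24 -> H5 at depth 24
  - 100.80.0.0/12 clear@12
  add 40.0.0.0/8 -> H1 at depth 8
  lookup 40.0.57.58: bits 00101000 walk d0:-→d1:-→d2:-→d3:-→d4:-→d5:-→d6:-→d7:H2→d8:H1 -> H1
  - 100.95.0.0/16 clear@16
  add 0.0.0.0/0 -> H1 at depth 0
  - 0.0.0.0/0 clear@0
  add 40.230.18.0/24 -> H1 at depth 24
  lookup 54.131.170.40: bits 001101101000001110101010 walk d0:-→d1:-→d2:-→d3:-→d4:-→d5:-→d6:-→d7:-→d8:-→d9:-→d10:-→d11:-→d12:-→d13:-→d14:-→d15:-→d16:-→d17:-→d18:-→d19:-→d20:-→d21:-→d22:-→d23:-→d24:H5 -> H5
  add 100.95.47.160/28 -> H2 at depth 28
  lookup 40.230.18.13: bits 001010001110011000010010 walk d0:-→d1:-→d2:-→d3:-→d4:-→d5:-→d6:-→d7:H2→d8:H1→d9:-→d10:-→d11:-→d12:-→d13:-→d14:-→d15:-→d16:-→d17:-→d18:-→d19:-→d20:-→d21:-→d22:-→d23:-→d24:H1 -> H1
  add 54.128.0.0/13 -> H6 at depth 13
  lookup 40.0.0.0: bits 00101000 walk d0:-→d1:-→d2:-→d3:-→d4:-→d5:-→d6:-→d7:H2→d8:H1 -> H1
  add 100.80.0.0/12 -> H3 at depth 12
  add 40.224.0.0/12 -> H5 at depth 12
  add 54.131.160.0/20 -> H6 at depth 20
  lookup 54.131.161.94: bits 00110110100000111010 walk d0:-→d1:-→d2:-→d3:-→d4:-→d5:-→d6:-→d7:-→d8:-→d9:-→d10:-→d11:-→d12:-→d13:H6→d14:-→d15:-→d16:-→d17:-→d18:-→d19:-→d20:H6 -> H6
  - 40.0.0.0/8 clear@8
  lookup 40.230.18.0: bits 001010001110011000010010 walk d0:-→d1:-→d2:-→d3:-→d4:-→d5:-→d6:-→d7:H2→d8:-→d9:-→d10:-→d11:-→d12:H5→d13:-→d14:-→d15:-→d16:-→d17:-→d18:-→d19:-→d20:-→d21:-→d22:-→d23:-→d24:H1 -> H1
  add 100.95.32.0/20 -> H4 at depth 20
  add 40.230.0.0/17 -> H1 at depth 17
  add 100.95.47.162/32 -> H3 at depth 32
  lookup 54.131.160.1: bits 00110110100000111010 walk d0:-→d1:-→d2:-→d3:-→d4:-→d5:-→d6:-→d7:-→d8:-→d9:-→d10:-→d11:-→d12:-→d13:H6→d14:-→d15:-→d16:-→d17:-→d18:-→d19:-→d20:H6 -> H6
  add 0.0.0.0/0 -> H1 at depth 0
  - 100.80.0.0/12 clear@12
  lookup 100.95.47.162: bits 01100100010111110010111110100010 walk d0:H1→d1:-→d2:-→d3:-→d4:-→d5:-→d6:-→d7:-→d8:H0→d9:-→d10:-→d11:-→d12:-→d13:-→d14:-→d15:-→d16:-→d17:-→d18:-→d19:-→d20:H4→d21:-→d22:-→d23:-→d24:-→d25:-→d26:-→d27:-→d28:H2→d29:-→d30:-→d31:-→d32:H3 -> H3
  add 40.230.18.0/23 -> H6 at depth 23
  add 40.230.18.0/24 -> H5 at depth 24
  - 40.230.18.0/24 clear@24
  lookup 0.204.182.240: bits 00 walk d0:H1→d1:-→d2:- -> H1

== LOOKUPS ==
["H0","H0","no-route","H5","H1","H5","H1","H1","H6","H1","H6","H3","H1"]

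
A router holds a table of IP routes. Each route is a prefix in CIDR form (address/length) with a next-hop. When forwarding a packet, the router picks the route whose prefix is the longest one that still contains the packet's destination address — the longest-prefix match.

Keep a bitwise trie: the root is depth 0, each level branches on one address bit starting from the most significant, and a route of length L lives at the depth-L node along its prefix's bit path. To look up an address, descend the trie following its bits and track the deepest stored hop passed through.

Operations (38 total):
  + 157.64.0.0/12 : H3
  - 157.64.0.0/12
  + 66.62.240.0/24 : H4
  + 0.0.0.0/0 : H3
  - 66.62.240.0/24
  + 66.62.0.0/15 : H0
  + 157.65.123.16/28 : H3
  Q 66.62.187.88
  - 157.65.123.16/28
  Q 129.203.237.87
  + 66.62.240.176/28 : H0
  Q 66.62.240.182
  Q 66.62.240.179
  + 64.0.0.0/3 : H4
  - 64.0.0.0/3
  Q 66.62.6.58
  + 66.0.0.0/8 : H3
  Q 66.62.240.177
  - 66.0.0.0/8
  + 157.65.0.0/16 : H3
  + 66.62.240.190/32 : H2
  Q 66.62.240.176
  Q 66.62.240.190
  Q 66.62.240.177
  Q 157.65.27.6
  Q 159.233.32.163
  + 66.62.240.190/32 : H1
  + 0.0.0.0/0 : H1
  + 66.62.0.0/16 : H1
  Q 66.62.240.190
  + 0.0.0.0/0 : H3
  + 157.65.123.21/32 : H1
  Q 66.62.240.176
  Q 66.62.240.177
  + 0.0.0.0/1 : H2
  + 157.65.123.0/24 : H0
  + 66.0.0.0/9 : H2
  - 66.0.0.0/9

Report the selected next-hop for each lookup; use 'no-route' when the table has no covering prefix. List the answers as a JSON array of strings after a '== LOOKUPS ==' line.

Process each operation:
  + 157.64.0.0/12 (H3) depth=12
  - 157.64.0.0/12 clear@12
  + 66.62.240.0/24 (H4) depth=24
  + 0.0.0.0/0 (H3) depth=0
  - 66.62.240.0/24 clear@24
  + 66.62.0.0/15 (H0) depth=15
  + 157.65.123.16/28 (H3) depth=28
  lookup 66.62.187.88: bits 01000010001111101 walk d0:H3→d1:-→d2:-→d3:-→d4:-→d5:-→d6:-→d7:-→d8:-→d9:-→d10:-→d11:-→d12:-→d13:-→d14:-→d15:H0→d16:-→d17:- -> H0
  - 157.65.123.16/28 clear@28
  lookup 129.203.237.87: bits 100 walk d0:H3→d1:-→d2:-→d3:- -> H3
  + 66.62.240.176/28 (H0) depth=28
  lookup 66.62.240.182: bits 0100001000111110111100001011 walk d0:H3→d1:-→d2:-→d3:-→d4:-→d5:-→d6:-→d7:-→d8:-→d9:-→d10:-→d11:-→d12:-→d13:-→d14:-→d15:H0→d16:-→d17:-→d18:-→d19:-→d20:-→d21:-→d22:-→d23:-→d24:-→d25:-→d26:-→d27:-→d28:H0 -> H0
  lookup 66.62.240.179: bits 0100001000111110111100001011 walk d0:H3→d1:-→d2:-→d3:-→d4:-→d5:-→d6:-→d7:-→d8:-→d9:-→d10:-→d11:-→d12:-→d13:-→d14:-→d15:H0→d16:-→d17:-→d18:-→d19:-→d20:-→d21:-→d22:-→d23:-→d24:-→d25:-→d26:-→d27:-→d28:H0 -> H0
  + 64.0.0.0/3 (H4) depth=3
  - 64.0.0.0/3 clear@3
  lookup 66.62.6.58: bits 0100001000111110 walk d0:H3→d1:-→d2:-→d3:-→d4:-→d5:-→d6:-→d7:-→d8:-→d9:-→d10:-→d11:-→d12:-→d13:-→d14:-→d15:H0→d16:- -> H0
  + 66.0.0.0/8 (H3) depth=8
  lookup 66.62.240.177: bits 0100001000111110111100001011 walk d0:H3→d1:-→d2:-→d3:-→d4:-→d5:-→d6:-→d7:-→d8:H3→d9:-→d10:-→d11:-→d12:-→d13:-→d14:-→d15:H0→d16:-→d17:-→d18:-→d19:-→d20:-→d21:-→d22:-→d23:-→d24:-→d25:-→d26:-→d27:-→d28:H0 -> H0
  - 66.0.0.0/8 clear@8
  + 157.65.0.0/16 (H3) depth=16
  + 66.62.240.190/32 (H2) depth=32
  lookup 66.62.240.176: bits 0100001000111110111100001011 walk d0:H3→d1:-→d2:-→d3:-→d4:-→d5:-→d6:-→d7:-→d8:-→d9:-→d10:-→d11:-→d12:-→d13:-→d14:-→d15:H0→d16:-→d17:-→d18:-→d19:-→d20:-→d21:-→d22:-→d23:-→d24:-→d25:-→d26:-→d27:-→d28:H0 -> H0
  lookup 66.62.240.190: bits 01000010001111101111000010111110 walk d0:H3→d1:-→d2:-→d3:-→d4:-→d5:-→d6:-→d7:-→d8:-→d9:-→d10:-→d11:-→d12:-→d13:-→d14:-→d15:H0→d16:-→d17:-→d18:-→d19:-→d20:-→d21:-→d22:-→d23:-→d24:-→d25:-→d26:-→d27:-→d28:H0→d29:-→d30:-→d31:-→d32:H2 -> H2
  lookup 66.62.240.177: bits 0100001000111110111100001011 walk d0:H3→d1:-→d2:-→d3:-→d4:-→d5:-→d6:-→d7:-→d8:-→d9:-→d10:-→d11:-→d12:-→d13:-→d14:-→d15:H0→d16:-→d17:-→d18:-→d19:-→d20:-→d21:-→d22:-→d23:-→d24:-→d25:-→d26:-→d27:-→d28:H0 -> H0
  lookup 157.65.27.6: bits 10011101010000010 walk d0:H3→d1:-→d2:-→d3:-→d4:-→d5:-→d6:-→d7:-→d8:-→d9:-→d10:-→d11:-→d12:-→d13:-→d14:-→d15:-→d16:H3→d17:- -> H3
  lookup 159.233.32.163: bits 100111 walk d0:H3→d1:-→d2:-→d3:-→d4:-→d5:-→d6:- -> H3
  + 66.62.240.190/32 (H1) depth=32
  + 0.0.0.0/0 (H1) depth=0
  + 66.62.0.0/16 (H1) depth=16
  lookup 66.62.240.190: bits 01000010001111101111000010111110 walk d0:H1→d1:-→d2:-→d3:-→d4:-→d5:-→d6:-→d7:-→d8:-→d9:-→d10:-→d11:-→d12:-→d13:-→d14:-→d15:H0→d16:H1→d17:-→d18:-→d19:-→d20:-→d21:-→d22:-→d23:-→d24:-→d25:-→d26:-→d27:-→d28:H0→d29:-→d30:-→d31:-→d32:H1 -> H1
  + 0.0.0.0/0 (H3) depth=0
  + 157.65.123.21/32 (H1) depth=32
  lookup 66.62.240.176: bits 0100001000111110111100001011 walk d0:H3→d1:-→d2:-→d3:-→d4:-→d5:-→d6:-→d7:-→d8:-→d9:-→d10:-→d11:-→d12:-→d13:-→d14:-→d15:H0→d16:H1→d17:-→d18:-→d19:-→d20:-→d21:-→d22:-→d23:-→d24:-→d25:-→d26:-→d27:-→d28:H0 -> H0
  lookup 66.62.240.177: bits 0100001000111110111100001011 walk d0:H3→d1:-→d2:-→d3:-→d4:-→d5:-→d6:-→d7:-→d8:-→d9:-→d10:-→d11:-→d12:-→d13:-→d14:-→d15:H0→d16:H1→d17:-→d18:-→d19:-→d20:-→d21:-→d22:-→d23:-→d24:-→d25:-→d26:-→d27:-→d28:H0 -> H0
  + 0.0.0.0/1 (H2) depth=1
  + 157.65.123.0/24 (H0) depth=24
  + 66.0.0.0/9 (H2) depth=9
  - 66.0.0.0/9 clear@9

== LOOKUPS ==
["H0","H3","H0","H0","H0","H0","H0","H2","H0","H3","H3","H1","H0","H0"]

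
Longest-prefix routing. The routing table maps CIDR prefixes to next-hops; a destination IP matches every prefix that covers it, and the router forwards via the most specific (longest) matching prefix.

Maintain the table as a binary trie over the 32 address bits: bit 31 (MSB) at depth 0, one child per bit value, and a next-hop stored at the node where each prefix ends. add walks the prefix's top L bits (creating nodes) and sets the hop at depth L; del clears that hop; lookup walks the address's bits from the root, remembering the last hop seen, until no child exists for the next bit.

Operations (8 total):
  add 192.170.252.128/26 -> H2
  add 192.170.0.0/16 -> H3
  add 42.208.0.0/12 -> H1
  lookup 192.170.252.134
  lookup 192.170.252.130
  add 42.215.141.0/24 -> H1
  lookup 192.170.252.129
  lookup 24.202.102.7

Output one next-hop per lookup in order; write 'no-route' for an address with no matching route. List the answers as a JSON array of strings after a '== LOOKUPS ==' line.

Apply in order:
  + 192.170.252.128/26 (H2) depth=26
  + 192.170.0.0/16 (H3) depth=16
  + 42.208.0.0/12 (H1) depth=12
  Q 192.170.252.134: descend 11000000101010101111110010 ; hops seen [H3,H2] ; pick H2
  Q 192.170.252.130: descend 11000000101010101111110010 ; hops seen [H3,H2] ; pick H2
  + 42.215.141.0/24 (H1) depth=24
  Q 192.170.252.129: descend 11000000101010101111110010 ; hops seen [H3,H2] ; pick H2
  Q 24.202.102.7: descend 00 ; hops seen [∅] ; pick no-route

== LOOKUPS ==
["H2","H2","H2","no-route"]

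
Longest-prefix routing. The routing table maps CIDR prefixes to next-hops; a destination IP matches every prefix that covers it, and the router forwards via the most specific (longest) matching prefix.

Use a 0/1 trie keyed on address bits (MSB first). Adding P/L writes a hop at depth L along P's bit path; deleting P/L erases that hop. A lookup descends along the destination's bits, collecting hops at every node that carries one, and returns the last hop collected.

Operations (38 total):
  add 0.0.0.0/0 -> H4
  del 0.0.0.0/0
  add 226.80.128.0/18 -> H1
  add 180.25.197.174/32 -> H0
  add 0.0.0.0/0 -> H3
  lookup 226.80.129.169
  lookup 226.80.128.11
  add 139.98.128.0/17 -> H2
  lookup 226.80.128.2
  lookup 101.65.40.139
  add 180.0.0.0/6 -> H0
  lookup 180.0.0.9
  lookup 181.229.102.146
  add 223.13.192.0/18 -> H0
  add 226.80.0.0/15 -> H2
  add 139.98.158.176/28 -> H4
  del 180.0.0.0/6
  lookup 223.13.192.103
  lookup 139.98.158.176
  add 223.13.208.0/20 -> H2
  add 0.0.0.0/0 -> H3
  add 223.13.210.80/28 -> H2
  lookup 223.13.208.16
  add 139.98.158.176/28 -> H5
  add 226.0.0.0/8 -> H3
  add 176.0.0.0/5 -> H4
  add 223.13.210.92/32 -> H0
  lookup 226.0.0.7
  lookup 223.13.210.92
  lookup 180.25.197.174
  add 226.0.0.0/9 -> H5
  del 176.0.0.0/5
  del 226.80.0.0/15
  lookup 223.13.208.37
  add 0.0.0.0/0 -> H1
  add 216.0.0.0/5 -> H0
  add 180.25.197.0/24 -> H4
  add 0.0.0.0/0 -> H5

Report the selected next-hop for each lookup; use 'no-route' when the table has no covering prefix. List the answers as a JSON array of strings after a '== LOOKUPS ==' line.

Trace:
  + 0.0.0.0/0 (H4) depth=0
  del 0.0.0.0/0 (clear depth 0)
  + 226.80.128.0/18 (H1) depth=18
  + 180.25.197.174/32 (H0) depth=32
  + 0.0.0.0/0 (H3) depth=0
  Q 226.80.129.169: descend 111000100101000010 ; hops seen [H3,H1] ; pick H1
  Q 226.80.128.11: descend 111000100101000010 ; hops seen [H3,H1] ; pick H1
  + 139.98.128.0/17 (H2) depth=17
  Q 226.80.128.2: descend 111000100101000010 ; hops seen [H3,H1] ; pick H1
  Q 101.65.40.139: descend ε ; hops seen [H3] ; pick H3
  + 180.0.0.0/6 (H0) depth=6
  Q 180.0.0.9: descend 10110100000 ; hops seen [H3,H0] ; pick H0
  Q 181.229.102.146: descend 1011010 ; hops seen [H3,H0] ; pick H0
  + 223.13.192.0/18 (H0) depth=18
  + 226.80.0.0/15 (H2) depth=15
  + 139.98.158.176/28 (H4) depth=28
  del 180.0.0.0/6 (clear depth 6)
  Q 223.13.192.103: descend 110111110000110111 ; hops seen [H3,H0] ; pick H0
  Q 139.98.158.176: descend 1000101101100010100111101011 ; hops seen [H3,H2,H4] ; pick H4
  + 223.13.208.0/20 (H2) depth=20
  + 0.0.0.0/0 (H3) depth=0
  + 223.13.210.80/28 (H2) depth=28
  Q 223.13.208.16: descend 1101111100001101110100 ; hops seen [H3,H0,H2] ; pick H2
  + 139.98.158.176/28 (H5) depth=28
  + 226.0.0.0/8 (H3) depth=8
  + 176.0.0.0/5 (H4) depth=5
  + 223.13.210.92/32 (H0) depth=32
  Q 226.0.0.7: descend 111000100 ; hops seen [H3,H3] ; pick H3
  Q 223.13.210.92: descend 11011111000011011101001001011100 ; hops seen [H3,H0,H2,H2,H0] ; pick H0
  Q 180.25.197.174: descend 10110100000110011100010110101110 ; hops seen [H3,H4,H0] ; pick H0
  + 226.0.0.0/9 (H5) depth=9
  del 176.0.0.0/5 (clear depth 5)
  del 226.80.0.0/15 (clear depth 15)
  Q 223.13.208.37: descend 1101111100001101110100 ; hops seen [H3,H0,H2] ; pick H2
  + 0.0.0.0/0 (H1) depth=0
  + 216.0.0.0/5 (H0) depth=5
  + 180.25.197.0/24 (H4) depth=24
  + 0.0.0.0/0 (H5) depth=0

== LOOKUPS ==
["H1","H1","H1","H3","H0","H0","H0","H4","H2","H3","H0","H0","H2"]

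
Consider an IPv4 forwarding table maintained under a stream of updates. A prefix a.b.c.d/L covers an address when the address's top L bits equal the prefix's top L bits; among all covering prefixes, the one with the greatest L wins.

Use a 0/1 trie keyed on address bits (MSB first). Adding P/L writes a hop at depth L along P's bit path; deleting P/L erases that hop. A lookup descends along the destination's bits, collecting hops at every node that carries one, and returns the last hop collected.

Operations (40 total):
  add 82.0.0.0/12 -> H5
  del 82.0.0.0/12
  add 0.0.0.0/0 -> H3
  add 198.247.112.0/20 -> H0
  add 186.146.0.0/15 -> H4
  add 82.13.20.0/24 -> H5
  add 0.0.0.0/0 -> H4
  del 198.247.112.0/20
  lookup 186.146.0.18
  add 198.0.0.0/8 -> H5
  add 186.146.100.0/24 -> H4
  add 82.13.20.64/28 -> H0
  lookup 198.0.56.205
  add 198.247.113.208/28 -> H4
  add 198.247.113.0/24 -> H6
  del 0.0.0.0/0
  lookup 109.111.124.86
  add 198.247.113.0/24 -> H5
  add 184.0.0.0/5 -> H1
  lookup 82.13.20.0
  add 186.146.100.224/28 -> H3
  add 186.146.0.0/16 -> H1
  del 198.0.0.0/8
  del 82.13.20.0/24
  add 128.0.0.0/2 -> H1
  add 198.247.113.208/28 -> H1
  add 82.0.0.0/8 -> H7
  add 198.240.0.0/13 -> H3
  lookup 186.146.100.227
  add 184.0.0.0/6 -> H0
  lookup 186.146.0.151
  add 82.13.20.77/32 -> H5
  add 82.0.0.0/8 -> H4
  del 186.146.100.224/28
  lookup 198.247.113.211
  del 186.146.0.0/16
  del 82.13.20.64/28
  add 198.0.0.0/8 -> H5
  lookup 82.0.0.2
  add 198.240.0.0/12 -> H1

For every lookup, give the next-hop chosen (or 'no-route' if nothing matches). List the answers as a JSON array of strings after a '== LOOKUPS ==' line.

Apply in order:
  + 82.0.0.0/12 (H5) depth=12
  del 82.0.0.0/12 (clear depth 12)
  + 0.0.0.0/0 (H3) depth=0
  + 198.247.112.0/20 (H0) depth=20
  + 186.146.0.0/15 (H4) depth=15
  + 82.13.20.0/24 (H5) depth=24
  + 0.0.0.0/0 (H4) depth=0
  del 198.247.112.0/20 (clear depth 20)
  ? 186.146.0.18  path d0:H4→d1:-→d2:-→d3:-→d4:-→d5:-→d6:-→d7:-→d8:-→d9:-→d10:-→d11:-→d12:-→d13:-→d14:-→d15:H4  best=H4
  + 198.0.0.0/8 (H5) depth=8
  + 186.146.100.0/24 (H4) depth=24
  + 82.13.20.64/28 (H0) depth=28
  ? 198.0.56.205  path d0:H4→d1:-→d2:-→d3:-→d4:-→d5:-→d6:-→d7:-→d8:H5  best=H5
  + 198.247.113.208/28 (H4) depth=28
  + 198.247.113.0/24 (H6) depth=24
  del 0.0.0.0/0 (clear depth 0)
  ? 109.111.124.86  path d0:-→d1:-→d2:-  best=no-route
  + 198.247.113.0/24 (H5) depth=24
  + 184.0.0.0/5 (H1) depth=5
  ? 82.13.20.0  path d0:-→d1:-→d2:-→d3:-→d4:-→d5:-→d6:-→d7:-→d8:-→d9:-→d10:-→d11:-→d12:-→d13:-→d14:-→d15:-→d16:-→d17:-→d18:-→d19:-→d20:-→d21:-→d22:-→d23:-→d24:H5→d25:-  best=H5
  + 186.146.100.224/28 (H3) depth=28
  + 186.146.0.0/16 (H1) depth=16
  del 198.0.0.0/8 (clear depth 8)
  del 82.13.20.0/24 (clear depth 24)
  + 128.0.0.0/2 (H1) depth=2
  + 198.247.113.208/28 (H1) depth=28
  + 82.0.0.0/8 (H7) depth=8
  + 198.240.0.0/13 (H3) depth=13
  ? 186.146.100.227  path d0:-→d1:-→d2:H1→d3:-→d4:-→d5:H1→d6:-→d7:-→d8:-→d9:-→d10:-→d11:-→d12:-→d13:-→d14:-→d15:H4→d16:H1→d17:-→d18:-→d19:-→d20:-→d21:-→d22:-→d23:-→d24:H4→d25:-→d26:-→d27:-→d28:H3  best=H3
  + 184.0.0.0/6 (H0) depth=6
  ? 186.146.0.151  path d0:-→d1:-→d2:H1→d3:-→d4:-→d5:H1→d6:H0→d7:-→d8:-→d9:-→d10:-→d11:-→d12:-→d13:-→d14:-→d15:H4→d16:H1→d17:-  best=H1
  + 82.13.20.77/32 (H5) depth=32
  + 82.0.0.0/8 (H4) depth=8
  del 186.146.100.224/28 (clear depth 28)
  ? 198.247.113.211  path d0:-→d1:-→d2:-→d3:-→d4:-→d5:-→d6:-→d7:-→d8:-→d9:-→d10:-→d11:-→d12:-→d13:H3→d14:-→d15:-→d16:-→d17:-→d18:-→d19:-→d20:-→d21:-→d22:-→d23:-→d24:H5→d25:-→d26:-→d27:-→d28:H1  best=H1
  del 186.146.0.0/16 (clear depth 16)
  del 82.13.20.64/28 (clear depth 28)
  + 198.0.0.0/8 (H5) depth=8
  ? 82.0.0.2  path d0:-→d1:-→d2:-→d3:-→d4:-→d5:-→d6:-→d7:-→d8:H4→d9:-→d10:-→d11:-→d12:-  best=H4
  + 198.240.0.0/12 (H1) depth=12

== LOOKUPS ==
["H4","H5","no-route","H5","H3","H1","H1","H4"]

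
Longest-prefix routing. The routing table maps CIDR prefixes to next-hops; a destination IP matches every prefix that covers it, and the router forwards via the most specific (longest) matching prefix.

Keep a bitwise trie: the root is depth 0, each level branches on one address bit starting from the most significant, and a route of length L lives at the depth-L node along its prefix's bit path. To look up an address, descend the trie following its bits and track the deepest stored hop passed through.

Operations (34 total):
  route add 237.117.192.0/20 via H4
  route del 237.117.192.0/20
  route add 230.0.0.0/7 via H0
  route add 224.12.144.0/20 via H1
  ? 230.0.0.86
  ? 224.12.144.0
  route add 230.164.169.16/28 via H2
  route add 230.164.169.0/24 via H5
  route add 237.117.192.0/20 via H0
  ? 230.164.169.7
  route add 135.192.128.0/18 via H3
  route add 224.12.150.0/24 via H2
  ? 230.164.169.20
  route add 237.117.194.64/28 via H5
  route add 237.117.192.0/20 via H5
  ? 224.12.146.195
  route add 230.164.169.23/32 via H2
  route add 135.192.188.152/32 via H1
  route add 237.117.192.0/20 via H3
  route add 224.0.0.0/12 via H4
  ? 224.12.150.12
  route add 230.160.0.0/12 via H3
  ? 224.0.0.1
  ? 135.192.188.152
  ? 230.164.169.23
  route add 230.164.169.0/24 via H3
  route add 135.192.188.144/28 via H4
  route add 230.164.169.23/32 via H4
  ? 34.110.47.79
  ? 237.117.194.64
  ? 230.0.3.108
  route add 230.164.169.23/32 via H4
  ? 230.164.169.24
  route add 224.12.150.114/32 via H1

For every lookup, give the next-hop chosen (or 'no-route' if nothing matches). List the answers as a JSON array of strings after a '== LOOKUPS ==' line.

Process each operation:
  + 237.117.192.0/20 (H4) depth=20
  - 237.117.192.0/20 clear@20
  + 230.0.0.0/7 (H0) depth=7
  + 224.12.144.0/20 (H1) depth=20
  ? 230.0.0.86  path d0:-→d1:-→d2:-→d3:-→d4:-→d5:-→d6:-→d7:H0  best=H0
  ? 224.12.144.0  path d0:-→d1:-→d2:-→d3:-→d4:-→d5:-→d6:-→d7:-→d8:-→d9:-→d10:-→d11:-→d12:-→d13:-→d14:-→d15:-→d16:-→d17:-→d18:-→d19:-→d20:H1  best=H1
  + 230.164.169.16/28 (H2) depth=28
  + 230.164.169.0/24 (H5) depth=24
  + 237.117.192.0/20 (H0) depth=20
  ? 230.164.169.7  path d0:-→d1:-→d2:-→d3:-→d4:-→d5:-→d6:-→d7:H0→d8:-→d9:-→d10:-→d11:-→d12:-→d13:-→d14:-→d15:-→d16:-→d17:-→d18:-→d19:-→d20:-→d21:-→d22:-→d23:-→d24:H5→d25:-→d26:-→d27:-  best=H5
  + 135.192.128.0/18 (H3) depth=18
  + 224.12.150.0/24 (H2) depth=24
  ? 230.164.169.20  path d0:-→d1:-→d2:-→d3:-→d4:-→d5:-→d6:-→d7:H0→d8:-→d9:-→d10:-→d11:-→d12:-→d13:-→d14:-→d15:-→d16:-→d17:-→d18:-→d19:-→d20:-→d21:-→d22:-→d23:-→d24:H5→d25:-→d26:-→d27:-→d28:H2  best=H2
  + 237.117.194.64/28 (H5) depth=28
  + 237.117.192.0/20 (H5) depth=20
  ? 224.12.146.195  path d0:-→d1:-→d2:-→d3:-→d4:-→d5:-→d6:-→d7:-→d8:-→d9:-→d10:-→d11:-→d12:-→d13:-→d14:-→d15:-→d16:-→d17:-→d18:-→d19:-→d20:H1→d21:-  best=H1
  + 230.164.169.23/32 (H2) depth=32
  + 135.192.188.152/32 (H1) depth=32
  + 237.117.192.0/20 (H3) depth=20
  + 224.0.0.0/12 (H4) depth=12
  ? 224.12.150.12  path d0:-→d1:-→d2:-→d3:-→d4:-→d5:-→d6:-→d7:-→d8:-→d9:-→d10:-→d11:-→d12:H4→d13:-→d14:-→d15:-→d16:-→d17:-→d18:-→d19:-→d20:H1→d21:-→d22:-→d23:-→d24:H2  best=H2
  + 230.160.0.0/12 (H3) depth=12
  ? 224.0.0.1  path d0:-→d1:-→d2:-→d3:-→d4:-→d5:-→d6:-→d7:-→d8:-→d9:-→d10:-→d11:-→d12:H4  best=H4
  ? 135.192.188.152  path d0:-→d1:-→d2:-→d3:-→d4:-→d5:-→d6:-→d7:-→d8:-→d9:-→d10:-→d11:-→d12:-→d13:-→d14:-→d15:-→d16:-→d17:-→d18:H3→d19:-→d20:-→d21:-→d22:-→d23:-→d24:-→d25:-→d26:-→d27:-→d28:-→d29:-→d30:-→d31:-→d32:H1  best=H1
  ? 230.164.169.23  path d0:-→d1:-→d2:-→d3:-→d4:-→d5:-→d6:-→d7:H0→d8:-→d9:-→d10:-→d11:-→d12:H3→d13:-→d14:-→d15:-→d16:-→d17:-→d18:-→d19:-→d20:-→d21:-→d22:-→d23:-→d24:H5→d25:-→d26:-→d27:-→d28:H2→d29:-→d30:-→d31:-→d32:H2  best=H2
  + 230.164.169.0/24 (H3) depth=24
  + 135.192.188.144/28 (H4) depth=28
  + 230.164.169.23/32 (H4) depth=32
  ? 34.110.47.79  path d0:-  best=no-route
  ? 237.117.194.64  path d0:-→d1:-→d2:-→d3:-→d4:-→d5:-→d6:-→d7:-→d8:-→d9:-→d10:-→d11:-→d12:-→d13:-→d14:-→d15:-→d16:-→d17:-→d18:-→d19:-→d20:H3→d21:-→d22:-→d23:-→d24:-→d25:-→d26:-→d27:-→d28:H5  best=H5
  ? 230.0.3.108  path d0:-→d1:-→d2:-→d3:-→d4:-→d5:-→d6:-→d7:H0→d8:-  best=H0
  + 230.164.169.23/32 (H4) depth=32
  ? 230.164.169.24  path d0:-→d1:-→d2:-→d3:-→d4:-→d5:-→d6:-→d7:H0→d8:-→d9:-→d10:-→d11:-→d12:H3→d13:-→d14:-→d15:-→d16:-→d17:-→d18:-→d19:-→d20:-→d21:-→d22:-→d23:-→d24:H3→d25:-→d26:-→d27:-→d28:H2  best=H2
  + 224.12.150.114/32 (H1) depth=32

== LOOKUPS ==
["H0","H1","H5","H2","H1","H2","H4","H1","H2","no-route","H5","H0","H2"]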